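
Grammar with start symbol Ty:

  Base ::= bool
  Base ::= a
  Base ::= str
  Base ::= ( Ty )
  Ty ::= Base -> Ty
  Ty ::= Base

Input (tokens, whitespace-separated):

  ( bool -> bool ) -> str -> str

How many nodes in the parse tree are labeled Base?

5

[Ty [Base ( [Ty [Base bool] -> [Ty [Base bool]]] )] -> [Ty [Base str] -> [Ty [Base str]]]]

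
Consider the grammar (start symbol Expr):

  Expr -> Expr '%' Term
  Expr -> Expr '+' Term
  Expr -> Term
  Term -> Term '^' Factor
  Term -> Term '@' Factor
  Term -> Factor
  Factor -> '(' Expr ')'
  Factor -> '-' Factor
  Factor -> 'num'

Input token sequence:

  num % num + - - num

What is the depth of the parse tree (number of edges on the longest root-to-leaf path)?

[Expr [Expr [Expr [Term [Factor num]]] % [Term [Factor num]]] + [Term [Factor - [Factor - [Factor num]]]]]

5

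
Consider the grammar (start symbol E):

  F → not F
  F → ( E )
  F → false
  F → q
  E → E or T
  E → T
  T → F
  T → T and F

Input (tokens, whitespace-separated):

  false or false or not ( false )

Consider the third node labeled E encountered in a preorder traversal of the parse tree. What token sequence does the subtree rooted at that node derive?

false

[E [E [E [T [F false]]] or [T [F false]]] or [T [F not [F ( [E [T [F false]]] )]]]]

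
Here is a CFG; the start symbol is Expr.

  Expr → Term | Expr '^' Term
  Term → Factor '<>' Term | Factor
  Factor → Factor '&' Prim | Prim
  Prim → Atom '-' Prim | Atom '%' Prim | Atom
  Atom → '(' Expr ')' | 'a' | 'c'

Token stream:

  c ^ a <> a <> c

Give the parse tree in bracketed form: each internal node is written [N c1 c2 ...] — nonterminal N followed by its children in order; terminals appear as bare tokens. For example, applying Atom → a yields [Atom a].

Expr
Expr ^ Term
Term ^ Term
Factor ^ Term
Prim ^ Term
Atom ^ Term
c ^ Term
c ^ Factor <> Term
c ^ Prim <> Term
c ^ Atom <> Term
c ^ a <> Term
c ^ a <> Factor <> Term
c ^ a <> Prim <> Term
c ^ a <> Atom <> Term
c ^ a <> a <> Term
c ^ a <> a <> Factor
c ^ a <> a <> Prim
c ^ a <> a <> Atom
c ^ a <> a <> c

[Expr [Expr [Term [Factor [Prim [Atom c]]]]] ^ [Term [Factor [Prim [Atom a]]] <> [Term [Factor [Prim [Atom a]]] <> [Term [Factor [Prim [Atom c]]]]]]]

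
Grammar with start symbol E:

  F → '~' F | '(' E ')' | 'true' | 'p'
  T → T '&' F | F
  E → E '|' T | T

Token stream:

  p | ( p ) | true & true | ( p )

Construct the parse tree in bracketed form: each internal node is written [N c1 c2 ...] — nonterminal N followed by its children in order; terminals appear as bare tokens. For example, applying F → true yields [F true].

[E [E [E [E [T [F p]]] | [T [F ( [E [T [F p]]] )]]] | [T [T [F true]] & [F true]]] | [T [F ( [E [T [F p]]] )]]]

E
E | T
E | T | T
E | T | T | T
T | T | T | T
F | T | T | T
p | T | T | T
p | F | T | T
p | ( E ) | T | T
p | ( T ) | T | T
p | ( F ) | T | T
p | ( p ) | T | T
p | ( p ) | T & F | T
p | ( p ) | F & F | T
p | ( p ) | true & F | T
p | ( p ) | true & true | T
p | ( p ) | true & true | F
p | ( p ) | true & true | ( E )
p | ( p ) | true & true | ( T )
p | ( p ) | true & true | ( F )
p | ( p ) | true & true | ( p )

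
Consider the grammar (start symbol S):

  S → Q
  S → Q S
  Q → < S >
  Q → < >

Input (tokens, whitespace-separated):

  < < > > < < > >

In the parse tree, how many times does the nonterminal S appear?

4

[S [Q < [S [Q < >]] >] [S [Q < [S [Q < >]] >]]]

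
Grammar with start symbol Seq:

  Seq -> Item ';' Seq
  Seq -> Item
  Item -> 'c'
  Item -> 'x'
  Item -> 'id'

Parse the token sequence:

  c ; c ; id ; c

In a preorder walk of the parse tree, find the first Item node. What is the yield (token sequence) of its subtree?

c

[Seq [Item c] ; [Seq [Item c] ; [Seq [Item id] ; [Seq [Item c]]]]]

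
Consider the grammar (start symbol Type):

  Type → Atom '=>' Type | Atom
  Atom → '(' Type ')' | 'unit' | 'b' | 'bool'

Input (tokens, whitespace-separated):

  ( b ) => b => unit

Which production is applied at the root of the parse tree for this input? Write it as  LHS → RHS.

Type → Atom '=>' Type

[Type [Atom ( [Type [Atom b]] )] => [Type [Atom b] => [Type [Atom unit]]]]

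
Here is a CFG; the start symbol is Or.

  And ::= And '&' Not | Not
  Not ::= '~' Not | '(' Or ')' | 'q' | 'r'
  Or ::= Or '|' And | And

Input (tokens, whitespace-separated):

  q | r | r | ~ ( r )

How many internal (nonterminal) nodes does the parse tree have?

16

[Or [Or [Or [Or [And [Not q]]] | [And [Not r]]] | [And [Not r]]] | [And [Not ~ [Not ( [Or [And [Not r]]] )]]]]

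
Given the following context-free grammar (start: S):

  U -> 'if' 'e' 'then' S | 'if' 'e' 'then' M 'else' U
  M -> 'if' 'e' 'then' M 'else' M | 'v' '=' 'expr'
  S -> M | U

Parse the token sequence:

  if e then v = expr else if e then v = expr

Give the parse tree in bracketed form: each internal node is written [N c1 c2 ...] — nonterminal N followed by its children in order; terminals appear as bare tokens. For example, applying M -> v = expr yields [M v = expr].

[S [U if e then [M v = expr] else [U if e then [S [M v = expr]]]]]

S
U
if e then M else U
if e then v = expr else U
if e then v = expr else if e then S
if e then v = expr else if e then M
if e then v = expr else if e then v = expr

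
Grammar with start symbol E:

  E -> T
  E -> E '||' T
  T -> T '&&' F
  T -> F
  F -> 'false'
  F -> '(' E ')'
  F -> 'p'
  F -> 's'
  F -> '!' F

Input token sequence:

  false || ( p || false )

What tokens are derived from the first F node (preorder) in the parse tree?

false

[E [E [T [F false]]] || [T [F ( [E [E [T [F p]]] || [T [F false]]] )]]]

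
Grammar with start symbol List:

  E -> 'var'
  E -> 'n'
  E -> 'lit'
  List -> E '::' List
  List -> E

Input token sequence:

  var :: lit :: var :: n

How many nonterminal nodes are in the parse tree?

8

[List [E var] :: [List [E lit] :: [List [E var] :: [List [E n]]]]]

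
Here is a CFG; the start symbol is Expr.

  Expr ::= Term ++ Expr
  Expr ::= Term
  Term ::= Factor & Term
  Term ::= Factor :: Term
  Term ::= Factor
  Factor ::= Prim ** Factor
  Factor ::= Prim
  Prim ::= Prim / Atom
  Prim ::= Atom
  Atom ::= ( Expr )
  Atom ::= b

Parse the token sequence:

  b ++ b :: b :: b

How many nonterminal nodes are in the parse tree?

[Expr [Term [Factor [Prim [Atom b]]]] ++ [Expr [Term [Factor [Prim [Atom b]]] :: [Term [Factor [Prim [Atom b]]] :: [Term [Factor [Prim [Atom b]]]]]]]]

18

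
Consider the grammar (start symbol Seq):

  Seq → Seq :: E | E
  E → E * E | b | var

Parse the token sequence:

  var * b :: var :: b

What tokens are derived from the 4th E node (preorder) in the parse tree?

var

[Seq [Seq [Seq [E [E var] * [E b]]] :: [E var]] :: [E b]]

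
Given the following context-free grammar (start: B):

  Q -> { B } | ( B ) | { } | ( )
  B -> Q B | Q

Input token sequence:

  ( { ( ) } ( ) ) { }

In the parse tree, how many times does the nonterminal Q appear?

[B [Q ( [B [Q { [B [Q ( )]] }] [B [Q ( )]]] )] [B [Q { }]]]

5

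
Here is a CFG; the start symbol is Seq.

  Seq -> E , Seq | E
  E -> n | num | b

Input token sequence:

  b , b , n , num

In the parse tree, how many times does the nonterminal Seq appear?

[Seq [E b] , [Seq [E b] , [Seq [E n] , [Seq [E num]]]]]

4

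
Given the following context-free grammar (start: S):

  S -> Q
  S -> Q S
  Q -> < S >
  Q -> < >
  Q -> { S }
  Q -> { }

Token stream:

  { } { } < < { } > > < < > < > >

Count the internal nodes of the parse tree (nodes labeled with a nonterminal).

16

[S [Q { }] [S [Q { }] [S [Q < [S [Q < [S [Q { }]] >]] >] [S [Q < [S [Q < >] [S [Q < >]]] >]]]]]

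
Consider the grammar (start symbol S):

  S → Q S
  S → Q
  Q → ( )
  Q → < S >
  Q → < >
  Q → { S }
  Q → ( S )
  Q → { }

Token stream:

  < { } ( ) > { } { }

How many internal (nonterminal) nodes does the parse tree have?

[S [Q < [S [Q { }] [S [Q ( )]]] >] [S [Q { }] [S [Q { }]]]]

10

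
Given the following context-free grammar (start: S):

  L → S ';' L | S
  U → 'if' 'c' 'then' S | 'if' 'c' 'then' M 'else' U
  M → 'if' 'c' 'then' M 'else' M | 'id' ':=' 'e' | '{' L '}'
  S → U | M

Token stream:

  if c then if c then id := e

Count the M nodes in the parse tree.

1

[S [U if c then [S [U if c then [S [M id := e]]]]]]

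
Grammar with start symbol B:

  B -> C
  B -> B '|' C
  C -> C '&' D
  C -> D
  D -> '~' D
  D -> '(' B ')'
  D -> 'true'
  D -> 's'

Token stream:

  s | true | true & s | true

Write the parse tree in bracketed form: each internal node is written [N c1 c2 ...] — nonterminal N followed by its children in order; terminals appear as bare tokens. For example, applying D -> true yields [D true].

[B [B [B [B [C [D s]]] | [C [D true]]] | [C [C [D true]] & [D s]]] | [C [D true]]]

B
B | C
B | C | C
B | C | C | C
C | C | C | C
D | C | C | C
s | C | C | C
s | D | C | C
s | true | C | C
s | true | C & D | C
s | true | D & D | C
s | true | true & D | C
s | true | true & s | C
s | true | true & s | D
s | true | true & s | true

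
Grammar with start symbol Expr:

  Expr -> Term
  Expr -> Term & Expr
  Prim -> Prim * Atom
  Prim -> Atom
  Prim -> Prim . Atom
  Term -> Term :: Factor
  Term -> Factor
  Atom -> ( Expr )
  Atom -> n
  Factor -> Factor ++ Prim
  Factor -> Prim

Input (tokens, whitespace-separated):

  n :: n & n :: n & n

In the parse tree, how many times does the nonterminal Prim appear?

5

[Expr [Term [Term [Factor [Prim [Atom n]]]] :: [Factor [Prim [Atom n]]]] & [Expr [Term [Term [Factor [Prim [Atom n]]]] :: [Factor [Prim [Atom n]]]] & [Expr [Term [Factor [Prim [Atom n]]]]]]]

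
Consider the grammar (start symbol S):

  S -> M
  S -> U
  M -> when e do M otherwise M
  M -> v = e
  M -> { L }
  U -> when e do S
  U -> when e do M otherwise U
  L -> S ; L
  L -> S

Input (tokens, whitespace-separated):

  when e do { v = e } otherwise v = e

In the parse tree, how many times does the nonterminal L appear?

1

[S [M when e do [M { [L [S [M v = e]]] }] otherwise [M v = e]]]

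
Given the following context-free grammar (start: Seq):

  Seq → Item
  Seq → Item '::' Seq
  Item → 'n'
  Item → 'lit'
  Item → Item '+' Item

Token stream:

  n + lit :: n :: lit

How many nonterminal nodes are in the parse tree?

[Seq [Item [Item n] + [Item lit]] :: [Seq [Item n] :: [Seq [Item lit]]]]

8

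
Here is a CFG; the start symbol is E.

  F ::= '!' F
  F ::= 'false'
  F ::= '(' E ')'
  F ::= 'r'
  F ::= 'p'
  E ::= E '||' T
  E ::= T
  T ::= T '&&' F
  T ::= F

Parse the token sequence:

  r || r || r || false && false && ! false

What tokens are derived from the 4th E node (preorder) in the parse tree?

[E [E [E [E [T [F r]]] || [T [F r]]] || [T [F r]]] || [T [T [T [F false]] && [F false]] && [F ! [F false]]]]

r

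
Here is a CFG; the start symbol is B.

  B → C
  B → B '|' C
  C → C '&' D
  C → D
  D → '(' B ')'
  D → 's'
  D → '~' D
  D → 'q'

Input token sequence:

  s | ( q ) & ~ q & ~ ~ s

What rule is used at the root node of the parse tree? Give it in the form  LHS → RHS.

B → B '|' C

[B [B [C [D s]]] | [C [C [C [D ( [B [C [D q]]] )]] & [D ~ [D q]]] & [D ~ [D ~ [D s]]]]]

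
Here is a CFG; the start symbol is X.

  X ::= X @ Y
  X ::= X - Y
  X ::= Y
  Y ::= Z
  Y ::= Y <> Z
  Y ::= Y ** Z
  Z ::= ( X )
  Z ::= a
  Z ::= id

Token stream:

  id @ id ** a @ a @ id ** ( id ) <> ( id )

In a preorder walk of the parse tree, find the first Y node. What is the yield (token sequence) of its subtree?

[X [X [X [X [Y [Z id]]] @ [Y [Y [Z id]] ** [Z a]]] @ [Y [Z a]]] @ [Y [Y [Y [Z id]] ** [Z ( [X [Y [Z id]]] )]] <> [Z ( [X [Y [Z id]]] )]]]

id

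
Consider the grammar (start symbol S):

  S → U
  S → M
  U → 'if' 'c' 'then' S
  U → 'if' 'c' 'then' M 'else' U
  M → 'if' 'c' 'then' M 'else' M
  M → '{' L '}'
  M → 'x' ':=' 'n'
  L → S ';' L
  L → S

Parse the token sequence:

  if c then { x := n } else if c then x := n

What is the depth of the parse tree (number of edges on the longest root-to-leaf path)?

[S [U if c then [M { [L [S [M x := n]]] }] else [U if c then [S [M x := n]]]]]

6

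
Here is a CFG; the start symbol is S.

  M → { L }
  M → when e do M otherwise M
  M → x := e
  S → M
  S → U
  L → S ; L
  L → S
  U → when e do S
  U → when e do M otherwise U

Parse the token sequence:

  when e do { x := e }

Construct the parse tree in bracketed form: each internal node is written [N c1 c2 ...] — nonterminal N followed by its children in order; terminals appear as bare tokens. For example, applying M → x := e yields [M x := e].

[S [U when e do [S [M { [L [S [M x := e]]] }]]]]

S
U
when e do S
when e do M
when e do { L }
when e do { S }
when e do { M }
when e do { x := e }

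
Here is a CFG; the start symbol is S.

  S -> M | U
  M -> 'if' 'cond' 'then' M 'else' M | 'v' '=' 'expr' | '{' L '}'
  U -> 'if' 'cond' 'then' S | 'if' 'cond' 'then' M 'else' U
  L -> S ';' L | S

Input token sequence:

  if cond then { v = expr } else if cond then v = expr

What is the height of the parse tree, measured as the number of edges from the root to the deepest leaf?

[S [U if cond then [M { [L [S [M v = expr]]] }] else [U if cond then [S [M v = expr]]]]]

6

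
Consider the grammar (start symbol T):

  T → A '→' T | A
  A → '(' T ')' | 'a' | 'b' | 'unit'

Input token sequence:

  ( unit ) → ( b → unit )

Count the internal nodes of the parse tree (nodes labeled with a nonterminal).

10

[T [A ( [T [A unit]] )] → [T [A ( [T [A b] → [T [A unit]]] )]]]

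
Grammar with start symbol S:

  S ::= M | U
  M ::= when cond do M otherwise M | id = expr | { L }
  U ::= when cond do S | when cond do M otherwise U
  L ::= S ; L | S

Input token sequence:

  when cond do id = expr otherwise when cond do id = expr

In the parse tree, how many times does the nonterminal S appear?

[S [U when cond do [M id = expr] otherwise [U when cond do [S [M id = expr]]]]]

2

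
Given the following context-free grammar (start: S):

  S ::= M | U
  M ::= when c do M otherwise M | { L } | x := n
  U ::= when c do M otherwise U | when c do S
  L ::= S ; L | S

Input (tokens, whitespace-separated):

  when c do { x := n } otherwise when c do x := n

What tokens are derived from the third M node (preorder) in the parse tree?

x := n

[S [U when c do [M { [L [S [M x := n]]] }] otherwise [U when c do [S [M x := n]]]]]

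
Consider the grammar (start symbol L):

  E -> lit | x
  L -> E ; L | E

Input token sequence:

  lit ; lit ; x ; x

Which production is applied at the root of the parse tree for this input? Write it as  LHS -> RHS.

[L [E lit] ; [L [E lit] ; [L [E x] ; [L [E x]]]]]

L -> E ; L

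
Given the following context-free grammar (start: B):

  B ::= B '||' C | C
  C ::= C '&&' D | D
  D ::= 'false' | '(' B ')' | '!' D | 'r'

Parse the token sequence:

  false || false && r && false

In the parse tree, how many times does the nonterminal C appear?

[B [B [C [D false]]] || [C [C [C [D false]] && [D r]] && [D false]]]

4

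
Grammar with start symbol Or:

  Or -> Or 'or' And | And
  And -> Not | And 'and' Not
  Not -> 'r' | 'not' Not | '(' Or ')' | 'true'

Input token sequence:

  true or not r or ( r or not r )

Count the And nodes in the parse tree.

[Or [Or [Or [And [Not true]]] or [And [Not not [Not r]]]] or [And [Not ( [Or [Or [And [Not r]]] or [And [Not not [Not r]]]] )]]]

5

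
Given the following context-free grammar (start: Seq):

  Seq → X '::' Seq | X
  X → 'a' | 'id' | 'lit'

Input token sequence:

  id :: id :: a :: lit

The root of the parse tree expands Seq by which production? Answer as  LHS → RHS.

[Seq [X id] :: [Seq [X id] :: [Seq [X a] :: [Seq [X lit]]]]]

Seq → X '::' Seq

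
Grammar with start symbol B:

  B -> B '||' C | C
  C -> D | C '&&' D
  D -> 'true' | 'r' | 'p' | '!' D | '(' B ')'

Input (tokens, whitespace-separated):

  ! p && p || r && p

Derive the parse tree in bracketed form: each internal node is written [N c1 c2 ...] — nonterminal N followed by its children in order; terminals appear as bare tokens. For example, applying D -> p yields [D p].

[B [B [C [C [D ! [D p]]] && [D p]]] || [C [C [D r]] && [D p]]]

B
B || C
C || C
C && D || C
D && D || C
! D && D || C
! p && D || C
! p && p || C
! p && p || C && D
! p && p || D && D
! p && p || r && D
! p && p || r && p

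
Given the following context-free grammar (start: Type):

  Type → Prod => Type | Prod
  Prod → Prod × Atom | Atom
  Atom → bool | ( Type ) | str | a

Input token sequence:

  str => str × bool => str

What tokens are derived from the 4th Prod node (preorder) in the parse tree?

str

[Type [Prod [Atom str]] => [Type [Prod [Prod [Atom str]] × [Atom bool]] => [Type [Prod [Atom str]]]]]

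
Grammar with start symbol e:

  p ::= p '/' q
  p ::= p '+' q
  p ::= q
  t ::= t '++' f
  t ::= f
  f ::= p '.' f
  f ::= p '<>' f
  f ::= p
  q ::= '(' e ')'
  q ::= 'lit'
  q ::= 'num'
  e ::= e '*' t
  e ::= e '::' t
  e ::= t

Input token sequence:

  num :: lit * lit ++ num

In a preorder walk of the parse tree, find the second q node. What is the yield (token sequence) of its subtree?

lit

[e [e [e [t [f [p [q num]]]]] :: [t [f [p [q lit]]]]] * [t [t [f [p [q lit]]]] ++ [f [p [q num]]]]]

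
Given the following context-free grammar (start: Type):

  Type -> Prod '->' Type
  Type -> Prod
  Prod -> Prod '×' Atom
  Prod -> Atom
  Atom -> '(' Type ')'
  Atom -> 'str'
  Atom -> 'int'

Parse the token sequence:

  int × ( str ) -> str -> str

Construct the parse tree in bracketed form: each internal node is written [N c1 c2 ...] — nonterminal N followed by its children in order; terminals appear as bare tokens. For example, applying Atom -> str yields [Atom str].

Type
Prod -> Type
Prod × Atom -> Type
Atom × Atom -> Type
int × Atom -> Type
int × ( Type ) -> Type
int × ( Prod ) -> Type
int × ( Atom ) -> Type
int × ( str ) -> Type
int × ( str ) -> Prod -> Type
int × ( str ) -> Atom -> Type
int × ( str ) -> str -> Type
int × ( str ) -> str -> Prod
int × ( str ) -> str -> Atom
int × ( str ) -> str -> str

[Type [Prod [Prod [Atom int]] × [Atom ( [Type [Prod [Atom str]]] )]] -> [Type [Prod [Atom str]] -> [Type [Prod [Atom str]]]]]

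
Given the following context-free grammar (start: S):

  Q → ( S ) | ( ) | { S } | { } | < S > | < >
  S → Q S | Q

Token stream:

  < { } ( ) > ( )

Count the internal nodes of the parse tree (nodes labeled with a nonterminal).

[S [Q < [S [Q { }] [S [Q ( )]]] >] [S [Q ( )]]]

8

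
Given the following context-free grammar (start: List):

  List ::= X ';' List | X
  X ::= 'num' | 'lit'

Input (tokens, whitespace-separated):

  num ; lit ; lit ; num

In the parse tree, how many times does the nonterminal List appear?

4

[List [X num] ; [List [X lit] ; [List [X lit] ; [List [X num]]]]]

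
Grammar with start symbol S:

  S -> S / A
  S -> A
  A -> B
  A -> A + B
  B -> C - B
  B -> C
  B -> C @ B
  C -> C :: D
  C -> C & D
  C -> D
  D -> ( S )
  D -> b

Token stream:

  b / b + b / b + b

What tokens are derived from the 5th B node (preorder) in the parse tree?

b

[S [S [S [A [B [C [D b]]]]] / [A [A [B [C [D b]]]] + [B [C [D b]]]]] / [A [A [B [C [D b]]]] + [B [C [D b]]]]]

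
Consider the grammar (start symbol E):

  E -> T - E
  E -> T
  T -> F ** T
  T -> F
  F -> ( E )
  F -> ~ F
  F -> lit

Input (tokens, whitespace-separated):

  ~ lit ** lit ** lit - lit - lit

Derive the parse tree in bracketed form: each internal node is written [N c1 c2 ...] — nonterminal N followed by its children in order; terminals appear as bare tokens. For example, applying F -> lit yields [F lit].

[E [T [F ~ [F lit]] ** [T [F lit] ** [T [F lit]]]] - [E [T [F lit]] - [E [T [F lit]]]]]

E
T - E
F ** T - E
~ F ** T - E
~ lit ** T - E
~ lit ** F ** T - E
~ lit ** lit ** T - E
~ lit ** lit ** F - E
~ lit ** lit ** lit - E
~ lit ** lit ** lit - T - E
~ lit ** lit ** lit - F - E
~ lit ** lit ** lit - lit - E
~ lit ** lit ** lit - lit - T
~ lit ** lit ** lit - lit - F
~ lit ** lit ** lit - lit - lit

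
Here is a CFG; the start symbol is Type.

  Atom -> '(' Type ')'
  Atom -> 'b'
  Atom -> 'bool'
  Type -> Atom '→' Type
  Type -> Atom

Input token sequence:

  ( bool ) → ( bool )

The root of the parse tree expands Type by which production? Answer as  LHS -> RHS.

Type -> Atom '→' Type

[Type [Atom ( [Type [Atom bool]] )] → [Type [Atom ( [Type [Atom bool]] )]]]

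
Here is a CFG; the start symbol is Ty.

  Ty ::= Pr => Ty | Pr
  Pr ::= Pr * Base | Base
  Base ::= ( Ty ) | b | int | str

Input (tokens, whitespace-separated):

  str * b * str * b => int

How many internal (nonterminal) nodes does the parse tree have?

12

[Ty [Pr [Pr [Pr [Pr [Base str]] * [Base b]] * [Base str]] * [Base b]] => [Ty [Pr [Base int]]]]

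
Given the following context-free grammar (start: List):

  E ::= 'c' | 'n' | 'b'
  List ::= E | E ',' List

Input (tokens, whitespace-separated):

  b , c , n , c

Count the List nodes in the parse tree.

[List [E b] , [List [E c] , [List [E n] , [List [E c]]]]]

4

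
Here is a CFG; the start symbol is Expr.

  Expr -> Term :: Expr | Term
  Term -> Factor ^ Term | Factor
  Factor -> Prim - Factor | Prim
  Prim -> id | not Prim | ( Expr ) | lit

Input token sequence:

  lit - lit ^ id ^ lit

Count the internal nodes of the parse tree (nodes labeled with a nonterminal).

[Expr [Term [Factor [Prim lit] - [Factor [Prim lit]]] ^ [Term [Factor [Prim id]] ^ [Term [Factor [Prim lit]]]]]]

12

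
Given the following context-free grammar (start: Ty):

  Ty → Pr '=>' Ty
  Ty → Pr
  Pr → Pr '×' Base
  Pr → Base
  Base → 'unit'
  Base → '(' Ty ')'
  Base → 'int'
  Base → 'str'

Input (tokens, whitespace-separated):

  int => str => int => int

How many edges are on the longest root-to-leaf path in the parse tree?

[Ty [Pr [Base int]] => [Ty [Pr [Base str]] => [Ty [Pr [Base int]] => [Ty [Pr [Base int]]]]]]

6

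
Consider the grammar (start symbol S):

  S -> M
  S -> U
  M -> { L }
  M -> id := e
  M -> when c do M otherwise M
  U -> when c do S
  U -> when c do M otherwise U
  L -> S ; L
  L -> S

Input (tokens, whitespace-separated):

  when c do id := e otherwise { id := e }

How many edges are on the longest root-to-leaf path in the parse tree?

[S [M when c do [M id := e] otherwise [M { [L [S [M id := e]]] }]]]

6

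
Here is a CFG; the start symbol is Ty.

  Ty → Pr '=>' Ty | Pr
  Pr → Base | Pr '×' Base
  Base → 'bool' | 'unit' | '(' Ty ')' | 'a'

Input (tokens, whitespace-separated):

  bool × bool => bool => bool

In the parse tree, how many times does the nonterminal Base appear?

4

[Ty [Pr [Pr [Base bool]] × [Base bool]] => [Ty [Pr [Base bool]] => [Ty [Pr [Base bool]]]]]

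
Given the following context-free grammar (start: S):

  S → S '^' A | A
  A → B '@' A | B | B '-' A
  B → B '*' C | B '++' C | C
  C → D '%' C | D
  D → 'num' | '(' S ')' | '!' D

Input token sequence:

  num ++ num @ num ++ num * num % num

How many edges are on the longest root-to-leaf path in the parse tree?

8

[S [A [B [B [C [D num]]] ++ [C [D num]]] @ [A [B [B [B [C [D num]]] ++ [C [D num]]] * [C [D num] % [C [D num]]]]]]]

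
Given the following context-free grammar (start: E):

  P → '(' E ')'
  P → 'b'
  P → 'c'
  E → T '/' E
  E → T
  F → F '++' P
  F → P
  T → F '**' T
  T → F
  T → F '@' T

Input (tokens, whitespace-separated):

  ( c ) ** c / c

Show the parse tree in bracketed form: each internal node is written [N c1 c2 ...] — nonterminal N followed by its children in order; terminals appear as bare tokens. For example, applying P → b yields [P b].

E
T / E
F ** T / E
P ** T / E
( E ) ** T / E
( T ) ** T / E
( F ) ** T / E
( P ) ** T / E
( c ) ** T / E
( c ) ** F / E
( c ) ** P / E
( c ) ** c / E
( c ) ** c / T
( c ) ** c / F
( c ) ** c / P
( c ) ** c / c

[E [T [F [P ( [E [T [F [P c]]]] )]] ** [T [F [P c]]]] / [E [T [F [P c]]]]]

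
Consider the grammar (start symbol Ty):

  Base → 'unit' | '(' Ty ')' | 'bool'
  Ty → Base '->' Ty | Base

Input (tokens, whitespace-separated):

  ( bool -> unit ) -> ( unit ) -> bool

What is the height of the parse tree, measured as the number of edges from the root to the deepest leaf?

[Ty [Base ( [Ty [Base bool] -> [Ty [Base unit]]] )] -> [Ty [Base ( [Ty [Base unit]] )] -> [Ty [Base bool]]]]

5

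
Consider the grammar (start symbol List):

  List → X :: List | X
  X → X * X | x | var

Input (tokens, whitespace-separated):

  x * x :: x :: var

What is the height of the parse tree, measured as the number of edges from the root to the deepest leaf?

4

[List [X [X x] * [X x]] :: [List [X x] :: [List [X var]]]]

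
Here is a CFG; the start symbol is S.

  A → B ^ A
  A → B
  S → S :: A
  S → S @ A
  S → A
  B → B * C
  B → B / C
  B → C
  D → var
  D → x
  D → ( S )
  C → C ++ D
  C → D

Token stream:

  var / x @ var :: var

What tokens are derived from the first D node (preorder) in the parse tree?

var

[S [S [S [A [B [B [C [D var]]] / [C [D x]]]]] @ [A [B [C [D var]]]]] :: [A [B [C [D var]]]]]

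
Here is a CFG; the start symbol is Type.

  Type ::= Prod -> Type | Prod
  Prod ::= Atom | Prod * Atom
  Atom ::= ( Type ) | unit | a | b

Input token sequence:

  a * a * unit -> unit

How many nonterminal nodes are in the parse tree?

10

[Type [Prod [Prod [Prod [Atom a]] * [Atom a]] * [Atom unit]] -> [Type [Prod [Atom unit]]]]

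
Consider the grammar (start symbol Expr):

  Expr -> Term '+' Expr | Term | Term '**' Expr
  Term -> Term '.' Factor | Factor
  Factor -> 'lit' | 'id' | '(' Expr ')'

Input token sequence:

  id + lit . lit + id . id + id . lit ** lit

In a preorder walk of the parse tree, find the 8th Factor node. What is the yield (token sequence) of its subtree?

lit

[Expr [Term [Factor id]] + [Expr [Term [Term [Factor lit]] . [Factor lit]] + [Expr [Term [Term [Factor id]] . [Factor id]] + [Expr [Term [Term [Factor id]] . [Factor lit]] ** [Expr [Term [Factor lit]]]]]]]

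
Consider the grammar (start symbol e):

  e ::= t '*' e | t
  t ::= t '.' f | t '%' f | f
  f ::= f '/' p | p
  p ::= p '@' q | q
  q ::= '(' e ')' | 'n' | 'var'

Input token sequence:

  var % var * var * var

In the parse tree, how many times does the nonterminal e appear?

[e [t [t [f [p [q var]]]] % [f [p [q var]]]] * [e [t [f [p [q var]]]] * [e [t [f [p [q var]]]]]]]

3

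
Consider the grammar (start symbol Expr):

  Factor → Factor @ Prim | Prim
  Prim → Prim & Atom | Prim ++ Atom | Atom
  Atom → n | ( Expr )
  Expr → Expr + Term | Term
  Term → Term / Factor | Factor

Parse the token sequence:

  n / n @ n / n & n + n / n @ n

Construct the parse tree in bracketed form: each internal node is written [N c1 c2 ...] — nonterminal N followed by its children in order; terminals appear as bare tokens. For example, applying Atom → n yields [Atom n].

[Expr [Expr [Term [Term [Term [Factor [Prim [Atom n]]]] / [Factor [Factor [Prim [Atom n]]] @ [Prim [Atom n]]]] / [Factor [Prim [Prim [Atom n]] & [Atom n]]]]] + [Term [Term [Factor [Prim [Atom n]]]] / [Factor [Factor [Prim [Atom n]]] @ [Prim [Atom n]]]]]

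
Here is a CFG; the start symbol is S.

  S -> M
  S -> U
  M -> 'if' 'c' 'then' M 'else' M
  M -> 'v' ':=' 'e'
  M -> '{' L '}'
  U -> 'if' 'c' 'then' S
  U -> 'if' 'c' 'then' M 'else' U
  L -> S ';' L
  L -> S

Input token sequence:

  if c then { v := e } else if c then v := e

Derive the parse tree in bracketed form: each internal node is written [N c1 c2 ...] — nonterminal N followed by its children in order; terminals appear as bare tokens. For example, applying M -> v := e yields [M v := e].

S
U
if c then M else U
if c then { L } else U
if c then { S } else U
if c then { M } else U
if c then { v := e } else U
if c then { v := e } else if c then S
if c then { v := e } else if c then M
if c then { v := e } else if c then v := e

[S [U if c then [M { [L [S [M v := e]]] }] else [U if c then [S [M v := e]]]]]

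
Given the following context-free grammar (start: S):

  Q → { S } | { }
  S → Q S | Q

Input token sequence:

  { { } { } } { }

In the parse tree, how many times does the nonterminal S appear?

4

[S [Q { [S [Q { }] [S [Q { }]]] }] [S [Q { }]]]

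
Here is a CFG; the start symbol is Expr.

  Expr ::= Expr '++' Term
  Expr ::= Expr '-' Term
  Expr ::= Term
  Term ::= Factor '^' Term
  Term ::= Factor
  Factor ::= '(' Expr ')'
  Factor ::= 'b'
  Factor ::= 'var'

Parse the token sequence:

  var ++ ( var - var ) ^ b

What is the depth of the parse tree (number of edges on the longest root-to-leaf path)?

[Expr [Expr [Term [Factor var]]] ++ [Term [Factor ( [Expr [Expr [Term [Factor var]]] - [Term [Factor var]]] )] ^ [Term [Factor b]]]]

7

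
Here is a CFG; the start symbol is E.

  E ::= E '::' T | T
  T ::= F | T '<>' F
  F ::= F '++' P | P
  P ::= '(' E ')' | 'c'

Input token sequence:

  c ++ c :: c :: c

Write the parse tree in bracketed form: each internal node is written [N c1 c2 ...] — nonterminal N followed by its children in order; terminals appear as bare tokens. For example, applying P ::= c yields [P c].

E
E :: T
E :: T :: T
T :: T :: T
F :: T :: T
F ++ P :: T :: T
P ++ P :: T :: T
c ++ P :: T :: T
c ++ c :: T :: T
c ++ c :: F :: T
c ++ c :: P :: T
c ++ c :: c :: T
c ++ c :: c :: F
c ++ c :: c :: P
c ++ c :: c :: c

[E [E [E [T [F [F [P c]] ++ [P c]]]] :: [T [F [P c]]]] :: [T [F [P c]]]]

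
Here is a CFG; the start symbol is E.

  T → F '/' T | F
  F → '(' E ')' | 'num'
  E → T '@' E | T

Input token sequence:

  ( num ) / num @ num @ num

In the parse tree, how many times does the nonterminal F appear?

[E [T [F ( [E [T [F num]]] )] / [T [F num]]] @ [E [T [F num]] @ [E [T [F num]]]]]

5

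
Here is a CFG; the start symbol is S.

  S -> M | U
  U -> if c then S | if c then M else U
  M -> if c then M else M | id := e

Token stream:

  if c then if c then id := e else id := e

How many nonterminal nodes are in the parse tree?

[S [U if c then [S [M if c then [M id := e] else [M id := e]]]]]

6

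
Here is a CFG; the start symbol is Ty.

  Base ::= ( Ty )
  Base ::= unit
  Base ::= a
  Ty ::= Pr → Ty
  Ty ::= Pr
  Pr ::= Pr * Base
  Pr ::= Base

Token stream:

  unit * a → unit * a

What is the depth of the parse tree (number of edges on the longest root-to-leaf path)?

5

[Ty [Pr [Pr [Base unit]] * [Base a]] → [Ty [Pr [Pr [Base unit]] * [Base a]]]]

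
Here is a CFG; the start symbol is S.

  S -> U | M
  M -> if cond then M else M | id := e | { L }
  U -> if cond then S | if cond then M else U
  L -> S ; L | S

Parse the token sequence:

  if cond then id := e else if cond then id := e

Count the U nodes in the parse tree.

2

[S [U if cond then [M id := e] else [U if cond then [S [M id := e]]]]]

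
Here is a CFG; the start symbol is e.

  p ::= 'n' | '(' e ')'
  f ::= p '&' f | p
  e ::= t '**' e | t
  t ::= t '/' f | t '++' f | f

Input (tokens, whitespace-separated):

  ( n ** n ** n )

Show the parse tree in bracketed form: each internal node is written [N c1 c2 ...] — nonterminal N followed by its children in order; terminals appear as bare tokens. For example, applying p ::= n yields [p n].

e
t
f
p
( e )
( t ** e )
( f ** e )
( p ** e )
( n ** e )
( n ** t ** e )
( n ** f ** e )
( n ** p ** e )
( n ** n ** e )
( n ** n ** t )
( n ** n ** f )
( n ** n ** p )
( n ** n ** n )

[e [t [f [p ( [e [t [f [p n]]] ** [e [t [f [p n]]] ** [e [t [f [p n]]]]]] )]]]]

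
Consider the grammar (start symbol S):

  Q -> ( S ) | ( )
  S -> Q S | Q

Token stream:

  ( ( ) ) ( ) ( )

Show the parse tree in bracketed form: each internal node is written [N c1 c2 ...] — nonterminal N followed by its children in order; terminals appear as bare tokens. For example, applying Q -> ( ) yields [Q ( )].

[S [Q ( [S [Q ( )]] )] [S [Q ( )] [S [Q ( )]]]]

S
Q S
( S ) S
( Q ) S
( ( ) ) S
( ( ) ) Q S
( ( ) ) ( ) S
( ( ) ) ( ) Q
( ( ) ) ( ) ( )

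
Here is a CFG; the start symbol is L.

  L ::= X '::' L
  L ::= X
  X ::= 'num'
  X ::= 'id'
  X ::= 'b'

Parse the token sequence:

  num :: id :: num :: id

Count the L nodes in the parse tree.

4

[L [X num] :: [L [X id] :: [L [X num] :: [L [X id]]]]]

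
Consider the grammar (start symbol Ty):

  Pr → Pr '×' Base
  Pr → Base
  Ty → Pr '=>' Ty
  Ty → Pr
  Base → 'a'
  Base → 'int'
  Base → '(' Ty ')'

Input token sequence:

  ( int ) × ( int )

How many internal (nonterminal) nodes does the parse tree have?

[Ty [Pr [Pr [Base ( [Ty [Pr [Base int]]] )]] × [Base ( [Ty [Pr [Base int]]] )]]]

11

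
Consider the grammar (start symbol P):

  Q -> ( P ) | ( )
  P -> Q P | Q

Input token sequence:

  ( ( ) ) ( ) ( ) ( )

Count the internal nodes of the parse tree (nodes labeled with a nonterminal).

[P [Q ( [P [Q ( )]] )] [P [Q ( )] [P [Q ( )] [P [Q ( )]]]]]

10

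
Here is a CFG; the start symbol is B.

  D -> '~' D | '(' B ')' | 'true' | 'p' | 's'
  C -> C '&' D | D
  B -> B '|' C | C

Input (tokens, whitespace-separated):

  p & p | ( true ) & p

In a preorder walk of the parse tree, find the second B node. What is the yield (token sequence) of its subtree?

[B [B [C [C [D p]] & [D p]]] | [C [C [D ( [B [C [D true]]] )]] & [D p]]]

p & p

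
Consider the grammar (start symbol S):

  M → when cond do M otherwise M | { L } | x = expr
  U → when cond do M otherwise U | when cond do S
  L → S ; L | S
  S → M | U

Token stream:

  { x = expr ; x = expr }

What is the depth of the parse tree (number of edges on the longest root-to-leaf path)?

[S [M { [L [S [M x = expr]] ; [L [S [M x = expr]]]] }]]

6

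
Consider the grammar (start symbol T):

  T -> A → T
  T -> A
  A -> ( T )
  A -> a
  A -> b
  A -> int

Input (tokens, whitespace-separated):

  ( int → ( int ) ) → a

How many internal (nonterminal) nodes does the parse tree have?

10

[T [A ( [T [A int] → [T [A ( [T [A int]] )]]] )] → [T [A a]]]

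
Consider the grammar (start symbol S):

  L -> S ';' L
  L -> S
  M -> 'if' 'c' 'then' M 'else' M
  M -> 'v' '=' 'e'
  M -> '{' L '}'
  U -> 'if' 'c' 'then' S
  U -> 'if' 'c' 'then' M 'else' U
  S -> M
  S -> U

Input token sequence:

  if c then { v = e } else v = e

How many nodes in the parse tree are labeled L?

[S [M if c then [M { [L [S [M v = e]]] }] else [M v = e]]]

1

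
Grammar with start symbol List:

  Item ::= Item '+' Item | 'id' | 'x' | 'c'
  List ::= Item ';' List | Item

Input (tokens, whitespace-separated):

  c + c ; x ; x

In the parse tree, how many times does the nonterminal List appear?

[List [Item [Item c] + [Item c]] ; [List [Item x] ; [List [Item x]]]]

3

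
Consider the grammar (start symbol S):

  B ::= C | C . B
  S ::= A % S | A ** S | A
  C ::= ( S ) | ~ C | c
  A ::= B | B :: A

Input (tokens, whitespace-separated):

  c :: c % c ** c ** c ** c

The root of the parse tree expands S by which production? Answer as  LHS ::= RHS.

[S [A [B [C c]] :: [A [B [C c]]]] % [S [A [B [C c]]] ** [S [A [B [C c]]] ** [S [A [B [C c]]] ** [S [A [B [C c]]]]]]]]

S ::= A % S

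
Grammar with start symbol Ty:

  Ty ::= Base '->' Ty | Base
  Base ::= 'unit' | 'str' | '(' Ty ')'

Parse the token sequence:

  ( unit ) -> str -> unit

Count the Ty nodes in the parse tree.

4

[Ty [Base ( [Ty [Base unit]] )] -> [Ty [Base str] -> [Ty [Base unit]]]]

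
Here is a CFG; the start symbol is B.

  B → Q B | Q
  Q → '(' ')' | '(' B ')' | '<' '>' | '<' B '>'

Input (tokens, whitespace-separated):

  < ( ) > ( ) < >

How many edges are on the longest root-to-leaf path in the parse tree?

[B [Q < [B [Q ( )]] >] [B [Q ( )] [B [Q < >]]]]

4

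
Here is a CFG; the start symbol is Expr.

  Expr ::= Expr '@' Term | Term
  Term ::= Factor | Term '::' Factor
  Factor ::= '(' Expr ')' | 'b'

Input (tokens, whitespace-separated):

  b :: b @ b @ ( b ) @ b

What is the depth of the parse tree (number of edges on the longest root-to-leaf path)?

7

[Expr [Expr [Expr [Expr [Term [Term [Factor b]] :: [Factor b]]] @ [Term [Factor b]]] @ [Term [Factor ( [Expr [Term [Factor b]]] )]]] @ [Term [Factor b]]]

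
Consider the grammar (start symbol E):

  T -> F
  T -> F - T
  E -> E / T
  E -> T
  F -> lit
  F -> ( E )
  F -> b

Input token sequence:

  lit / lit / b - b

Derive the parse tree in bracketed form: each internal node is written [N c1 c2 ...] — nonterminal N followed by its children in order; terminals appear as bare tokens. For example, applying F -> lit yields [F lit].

[E [E [E [T [F lit]]] / [T [F lit]]] / [T [F b] - [T [F b]]]]

E
E / T
E / T / T
T / T / T
F / T / T
lit / T / T
lit / F / T
lit / lit / T
lit / lit / F - T
lit / lit / b - T
lit / lit / b - F
lit / lit / b - b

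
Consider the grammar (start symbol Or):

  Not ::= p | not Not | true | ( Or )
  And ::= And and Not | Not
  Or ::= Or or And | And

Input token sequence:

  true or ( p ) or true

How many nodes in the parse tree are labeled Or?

[Or [Or [Or [And [Not true]]] or [And [Not ( [Or [And [Not p]]] )]]] or [And [Not true]]]

4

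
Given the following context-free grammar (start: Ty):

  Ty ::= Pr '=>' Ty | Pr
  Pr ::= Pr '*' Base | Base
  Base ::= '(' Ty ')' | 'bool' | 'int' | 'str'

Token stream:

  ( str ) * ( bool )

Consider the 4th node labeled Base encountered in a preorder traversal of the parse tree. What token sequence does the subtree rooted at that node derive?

[Ty [Pr [Pr [Base ( [Ty [Pr [Base str]]] )]] * [Base ( [Ty [Pr [Base bool]]] )]]]

bool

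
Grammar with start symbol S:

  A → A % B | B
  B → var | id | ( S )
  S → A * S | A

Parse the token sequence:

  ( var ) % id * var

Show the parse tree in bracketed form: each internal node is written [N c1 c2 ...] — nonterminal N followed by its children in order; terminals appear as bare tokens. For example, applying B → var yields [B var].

S
A * S
A % B * S
B % B * S
( S ) % B * S
( A ) % B * S
( B ) % B * S
( var ) % B * S
( var ) % id * S
( var ) % id * A
( var ) % id * B
( var ) % id * var

[S [A [A [B ( [S [A [B var]]] )]] % [B id]] * [S [A [B var]]]]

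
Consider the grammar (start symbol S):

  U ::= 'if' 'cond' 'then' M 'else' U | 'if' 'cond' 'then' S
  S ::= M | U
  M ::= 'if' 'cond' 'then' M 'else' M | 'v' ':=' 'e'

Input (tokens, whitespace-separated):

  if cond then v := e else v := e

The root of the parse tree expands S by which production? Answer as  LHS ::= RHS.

[S [M if cond then [M v := e] else [M v := e]]]

S ::= M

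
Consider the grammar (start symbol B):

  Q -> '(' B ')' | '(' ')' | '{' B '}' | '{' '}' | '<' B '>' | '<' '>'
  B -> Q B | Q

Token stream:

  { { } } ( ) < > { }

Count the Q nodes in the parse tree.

[B [Q { [B [Q { }]] }] [B [Q ( )] [B [Q < >] [B [Q { }]]]]]

5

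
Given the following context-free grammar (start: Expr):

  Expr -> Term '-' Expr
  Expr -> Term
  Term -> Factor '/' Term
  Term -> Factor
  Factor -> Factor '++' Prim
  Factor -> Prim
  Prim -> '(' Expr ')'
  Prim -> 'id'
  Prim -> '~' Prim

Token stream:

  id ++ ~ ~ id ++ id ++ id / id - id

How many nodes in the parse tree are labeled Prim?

8

[Expr [Term [Factor [Factor [Factor [Factor [Prim id]] ++ [Prim ~ [Prim ~ [Prim id]]]] ++ [Prim id]] ++ [Prim id]] / [Term [Factor [Prim id]]]] - [Expr [Term [Factor [Prim id]]]]]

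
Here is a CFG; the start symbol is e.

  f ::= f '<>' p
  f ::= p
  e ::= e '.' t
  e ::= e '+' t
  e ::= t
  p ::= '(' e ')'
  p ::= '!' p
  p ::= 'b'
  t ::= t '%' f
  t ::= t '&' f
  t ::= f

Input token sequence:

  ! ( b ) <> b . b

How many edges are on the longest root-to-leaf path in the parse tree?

[e [e [t [f [f [p ! [p ( [e [t [f [p b]]]] )]]] <> [p b]]]] . [t [f [p b]]]]

11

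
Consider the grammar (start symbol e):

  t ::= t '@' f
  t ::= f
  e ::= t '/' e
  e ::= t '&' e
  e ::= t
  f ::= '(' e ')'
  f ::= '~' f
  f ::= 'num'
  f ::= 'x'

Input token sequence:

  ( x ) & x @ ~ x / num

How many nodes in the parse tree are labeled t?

5

[e [t [f ( [e [t [f x]]] )]] & [e [t [t [f x]] @ [f ~ [f x]]] / [e [t [f num]]]]]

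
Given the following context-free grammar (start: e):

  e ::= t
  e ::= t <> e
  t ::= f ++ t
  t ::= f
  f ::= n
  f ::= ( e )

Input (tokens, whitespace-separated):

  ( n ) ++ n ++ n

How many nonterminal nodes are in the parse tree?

[e [t [f ( [e [t [f n]]] )] ++ [t [f n] ++ [t [f n]]]]]

10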